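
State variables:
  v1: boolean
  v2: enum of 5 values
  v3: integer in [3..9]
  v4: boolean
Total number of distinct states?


State space = product of domain sizes of all variables.
Domain sizes:
  v1 (boolean): 2
  v2 (enum of 5 values): 5
  v3 (integer in [3..9]): 7
  v4 (boolean): 2
Product = 2 * 5 * 7 * 2 = 140

140


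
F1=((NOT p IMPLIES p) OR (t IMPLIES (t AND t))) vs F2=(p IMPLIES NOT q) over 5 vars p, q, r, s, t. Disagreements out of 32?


F1 = ((NOT p IMPLIES p) OR (t IMPLIES (t AND t)))
F2 = (p IMPLIES NOT q)
Evaluate both on each of 32 rows (bits = p,q,r,s,t):
  row 0 [00000]: F1=1 F2=1 -> 0
  row 1 [00001]: F1=1 F2=1 -> 0
  row 2 [00010]: F1=1 F2=1 -> 0
  row 3 [00011]: F1=1 F2=1 -> 0
  row 4 [00100]: F1=1 F2=1 -> 0
  row 5 [00101]: F1=1 F2=1 -> 0
  row 6 [00110]: F1=1 F2=1 -> 0
  row 7 [00111]: F1=1 F2=1 -> 0
  row 8 [01000]: F1=1 F2=1 -> 0
  row 9 [01001]: F1=1 F2=1 -> 0
  row 10 [01010]: F1=1 F2=1 -> 0
  row 11 [01011]: F1=1 F2=1 -> 0
  row 12 [01100]: F1=1 F2=1 -> 0
  row 13 [01101]: F1=1 F2=1 -> 0
  row 14 [01110]: F1=1 F2=1 -> 0
  row 15 [01111]: F1=1 F2=1 -> 0
  row 16 [10000]: F1=1 F2=1 -> 0
  row 17 [10001]: F1=1 F2=1 -> 0
  row 18 [10010]: F1=1 F2=1 -> 0
  row 19 [10011]: F1=1 F2=1 -> 0
  row 20 [10100]: F1=1 F2=1 -> 0
  row 21 [10101]: F1=1 F2=1 -> 0
  row 22 [10110]: F1=1 F2=1 -> 0
  row 23 [10111]: F1=1 F2=1 -> 0
  row 24 [11000]: F1=1 F2=0 (differ) -> 1
  row 25 [11001]: F1=1 F2=0 (differ) -> 1
  row 26 [11010]: F1=1 F2=0 (differ) -> 1
  row 27 [11011]: F1=1 F2=0 (differ) -> 1
  row 28 [11100]: F1=1 F2=0 (differ) -> 1
  row 29 [11101]: F1=1 F2=0 (differ) -> 1
  row 30 [11110]: F1=1 F2=0 (differ) -> 1
  row 31 [11111]: F1=1 F2=0 (differ) -> 1
Full result column, 8 rows per line (p,q fixed per line; r,s,t runs 000..111 left to right):
  rows 0-7 [p,q=00]: 00000000  (ones: 0)
  rows 8-15 [p,q=01]: 00000000  (ones: 0)
  rows 16-23 [p,q=10]: 00000000  (ones: 0)
  rows 24-31 [p,q=11]: 11111111  (ones: 8)
Disagreements = 0+0+0+8 = 8

8


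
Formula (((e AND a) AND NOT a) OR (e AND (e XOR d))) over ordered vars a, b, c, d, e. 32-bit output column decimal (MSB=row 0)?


Formula: (((e AND a) AND NOT a) OR (e AND (e XOR d))) over a, b, c, d, e (32 rows)
Evaluate each row (bits = a,b,c,d,e, MSB first):
  row 0 [00000]: (((0 AND 0) AND NOT 0) OR (0 AND (0 XOR 0))) -> 0
  row 1 [00001]: (((1 AND 0) AND NOT 0) OR (1 AND (1 XOR 0))) -> 1
  row 2 [00010]: (((0 AND 0) AND NOT 0) OR (0 AND (0 XOR 1))) -> 0
  row 3 [00011]: (((1 AND 0) AND NOT 0) OR (1 AND (1 XOR 1))) -> 0
  row 4 [00100]: (((0 AND 0) AND NOT 0) OR (0 AND (0 XOR 0))) -> 0
  row 5 [00101]: (((1 AND 0) AND NOT 0) OR (1 AND (1 XOR 0))) -> 1
  row 6 [00110]: (((0 AND 0) AND NOT 0) OR (0 AND (0 XOR 1))) -> 0
  row 7 [00111]: (((1 AND 0) AND NOT 0) OR (1 AND (1 XOR 1))) -> 0
  row 8 [01000]: (((0 AND 0) AND NOT 0) OR (0 AND (0 XOR 0))) -> 0
  row 9 [01001]: (((1 AND 0) AND NOT 0) OR (1 AND (1 XOR 0))) -> 1
  row 10 [01010]: (((0 AND 0) AND NOT 0) OR (0 AND (0 XOR 1))) -> 0
  row 11 [01011]: (((1 AND 0) AND NOT 0) OR (1 AND (1 XOR 1))) -> 0
  row 12 [01100]: (((0 AND 0) AND NOT 0) OR (0 AND (0 XOR 0))) -> 0
  row 13 [01101]: (((1 AND 0) AND NOT 0) OR (1 AND (1 XOR 0))) -> 1
  row 14 [01110]: (((0 AND 0) AND NOT 0) OR (0 AND (0 XOR 1))) -> 0
  row 15 [01111]: (((1 AND 0) AND NOT 0) OR (1 AND (1 XOR 1))) -> 0
  row 16 [10000]: (((0 AND 1) AND NOT 1) OR (0 AND (0 XOR 0))) -> 0
  row 17 [10001]: (((1 AND 1) AND NOT 1) OR (1 AND (1 XOR 0))) -> 1
  row 18 [10010]: (((0 AND 1) AND NOT 1) OR (0 AND (0 XOR 1))) -> 0
  row 19 [10011]: (((1 AND 1) AND NOT 1) OR (1 AND (1 XOR 1))) -> 0
  row 20 [10100]: (((0 AND 1) AND NOT 1) OR (0 AND (0 XOR 0))) -> 0
  row 21 [10101]: (((1 AND 1) AND NOT 1) OR (1 AND (1 XOR 0))) -> 1
  row 22 [10110]: (((0 AND 1) AND NOT 1) OR (0 AND (0 XOR 1))) -> 0
  row 23 [10111]: (((1 AND 1) AND NOT 1) OR (1 AND (1 XOR 1))) -> 0
  row 24 [11000]: (((0 AND 1) AND NOT 1) OR (0 AND (0 XOR 0))) -> 0
  row 25 [11001]: (((1 AND 1) AND NOT 1) OR (1 AND (1 XOR 0))) -> 1
  row 26 [11010]: (((0 AND 1) AND NOT 1) OR (0 AND (0 XOR 1))) -> 0
  row 27 [11011]: (((1 AND 1) AND NOT 1) OR (1 AND (1 XOR 1))) -> 0
  row 28 [11100]: (((0 AND 1) AND NOT 1) OR (0 AND (0 XOR 0))) -> 0
  row 29 [11101]: (((1 AND 1) AND NOT 1) OR (1 AND (1 XOR 0))) -> 1
  row 30 [11110]: (((0 AND 1) AND NOT 1) OR (0 AND (0 XOR 1))) -> 0
  row 31 [11111]: (((1 AND 1) AND NOT 1) OR (1 AND (1 XOR 1))) -> 0
Full result column, 4 rows per line (a,b,c fixed per line; d,e runs 00..11 left to right):
  rows 0-3 [a,b,c=000]: 0100  = hex 4
  rows 4-7 [a,b,c=001]: 0100  = hex 4
  rows 8-11 [a,b,c=010]: 0100  = hex 4
  rows 12-15 [a,b,c=011]: 0100  = hex 4
  rows 16-19 [a,b,c=100]: 0100  = hex 4
  rows 20-23 [a,b,c=101]: 0100  = hex 4
  rows 24-27 [a,b,c=110]: 0100  = hex 4
  rows 28-31 [a,b,c=111]: 0100  = hex 4
Output column (row 0 .. row 31) = 01000100010001000100010001000100
Output column grouped in 4s = 0100 0100 0100 0100 0100 0100 0100 0100 = 0x44444444
Convert to decimal digit by digit (value = value*16 + digit):
  4 -> 4
  4*16 + 4 = 68
  68*16 + 4 = 1092
  1092*16 + 4 = 17476
  17476*16 + 4 = 279620
  279620*16 + 4 = 4473924
  4473924*16 + 4 = 71582788
  71582788*16 + 4 = 1145324612
Decimal = 1145324612

1145324612


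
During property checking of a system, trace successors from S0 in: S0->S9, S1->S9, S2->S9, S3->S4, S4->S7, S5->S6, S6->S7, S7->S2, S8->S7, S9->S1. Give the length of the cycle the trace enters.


Trace from S0 until a state repeats:
  S0 -> S9 -> S1 -> S9
S9 first seen at step 1, revisited at step 3.
Cycle length = 3 - 1 = 2

2


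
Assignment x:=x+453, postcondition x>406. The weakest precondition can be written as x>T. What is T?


Formula: wp(x:=E, P) = P[E/x] (substitute E for x in postcondition)
Step 1: Postcondition: x>406
Step 2: Substitute x+453 for x: x+453>406
Step 3: Solve for x: x > 406-453 = -47

-47


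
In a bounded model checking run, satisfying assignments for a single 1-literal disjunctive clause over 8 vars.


Step 1: Total=2^8=256
Step 2: Unsat when all 1 false: 2^7=128
Step 3: Sat=256-128=128

128


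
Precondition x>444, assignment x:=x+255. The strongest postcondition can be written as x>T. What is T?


Formula: sp(P, x:=E) = exists old_x. (x = E[old_x/x]) AND P[old_x/x] (old_x is the value of x before the assignment; eliminate old_x by solving x = E[old_x/x] for old_x)
Step 1: Precondition P: x>444, i.e. old_x > 444
Step 2: Assignment gives x = old_x + 255, so old_x = x - 255
Step 3: Substitute into P: x - 255 > 444
Step 4: Simplify: x > 444+255 = 699

699


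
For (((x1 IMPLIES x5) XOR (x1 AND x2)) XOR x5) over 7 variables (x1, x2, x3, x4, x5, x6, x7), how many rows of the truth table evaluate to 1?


Formula: (((x1 IMPLIES x5) XOR (x1 AND x2)) XOR x5) over 7 vars (128 rows)
Evaluate each row (x1, x2, x3, x4, x5, x6, x7 as bits, MSB first):
  row 0 [0000000]: (((0 IMPLIES 0) XOR (0 AND 0)) XOR 0) -> 1
  row 1 [0000001]: (((0 IMPLIES 0) XOR (0 AND 0)) XOR 0) -> 1
  row 2 [0000010]: (((0 IMPLIES 0) XOR (0 AND 0)) XOR 0) -> 1
  row 3 [0000011]: (((0 IMPLIES 0) XOR (0 AND 0)) XOR 0) -> 1
  row 4 [0000100]: (((0 IMPLIES 1) XOR (0 AND 0)) XOR 1) -> 0
  (every remaining row is evaluated the same way; all 128 results are listed next)
Full result column, 8 rows per line (x1,x2,x3,x4 fixed per line; x5,x6,x7 runs 000..111 left to right):
  rows 0-7 [x1,x2,x3,x4=0000]: 11110000  (ones: 4)
  rows 8-15 [x1,x2,x3,x4=0001]: 11110000  (ones: 4)
  rows 16-23 [x1,x2,x3,x4=0010]: 11110000  (ones: 4)
  rows 24-31 [x1,x2,x3,x4=0011]: 11110000  (ones: 4)
  rows 32-39 [x1,x2,x3,x4=0100]: 11110000  (ones: 4)
  rows 40-47 [x1,x2,x3,x4=0101]: 11110000  (ones: 4)
  rows 48-55 [x1,x2,x3,x4=0110]: 11110000  (ones: 4)
  rows 56-63 [x1,x2,x3,x4=0111]: 11110000  (ones: 4)
  rows 64-71 [x1,x2,x3,x4=1000]: 00000000  (ones: 0)
  rows 72-79 [x1,x2,x3,x4=1001]: 00000000  (ones: 0)
  rows 80-87 [x1,x2,x3,x4=1010]: 00000000  (ones: 0)
  rows 88-95 [x1,x2,x3,x4=1011]: 00000000  (ones: 0)
  rows 96-103 [x1,x2,x3,x4=1100]: 11111111  (ones: 8)
  rows 104-111 [x1,x2,x3,x4=1101]: 11111111  (ones: 8)
  rows 112-119 [x1,x2,x3,x4=1110]: 11111111  (ones: 8)
  rows 120-127 [x1,x2,x3,x4=1111]: 11111111  (ones: 8)
Count of 1-rows = 4+4+4+4+4+4+4+4+0+0+0+0+8+8+8+8 = 64

64


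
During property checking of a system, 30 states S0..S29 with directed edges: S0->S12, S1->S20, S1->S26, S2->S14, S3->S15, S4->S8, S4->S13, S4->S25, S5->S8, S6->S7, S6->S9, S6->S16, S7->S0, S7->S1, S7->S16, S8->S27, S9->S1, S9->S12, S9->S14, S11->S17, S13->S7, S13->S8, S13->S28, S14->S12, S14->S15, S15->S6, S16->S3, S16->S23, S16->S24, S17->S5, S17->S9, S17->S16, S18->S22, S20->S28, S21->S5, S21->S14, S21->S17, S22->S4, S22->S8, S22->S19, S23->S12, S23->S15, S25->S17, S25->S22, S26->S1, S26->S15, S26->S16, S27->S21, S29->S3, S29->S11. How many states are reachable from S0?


BFS from S0:
  layer 0: {S0}
  layer 1: {S12}
Reachable set: {S0, S12}
Count = 2

2


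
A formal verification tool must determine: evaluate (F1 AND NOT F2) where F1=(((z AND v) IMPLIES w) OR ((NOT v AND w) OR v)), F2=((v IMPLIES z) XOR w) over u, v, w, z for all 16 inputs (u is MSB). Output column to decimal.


F1 = (((z AND v) IMPLIES w) OR ((NOT v AND w) OR v))
F2 = ((v IMPLIES z) XOR w)
Counterexample to F1=>F2 is where F1=1 and F2=0.
Evaluate each row (bits = u,v,w,z, MSB first):
  row 0 [0000]: F1=1 F2=1 -> F1&~F2 -> 0
  row 1 [0001]: F1=1 F2=1 -> F1&~F2 -> 0
  row 2 [0010]: F1=1 F2=0 -> F1&~F2 -> 1
  row 3 [0011]: F1=1 F2=0 -> F1&~F2 -> 1
  row 4 [0100]: F1=1 F2=0 -> F1&~F2 -> 1
  row 5 [0101]: F1=1 F2=1 -> F1&~F2 -> 0
  row 6 [0110]: F1=1 F2=1 -> F1&~F2 -> 0
  row 7 [0111]: F1=1 F2=0 -> F1&~F2 -> 1
  row 8 [1000]: F1=1 F2=1 -> F1&~F2 -> 0
  row 9 [1001]: F1=1 F2=1 -> F1&~F2 -> 0
  row 10 [1010]: F1=1 F2=0 -> F1&~F2 -> 1
  row 11 [1011]: F1=1 F2=0 -> F1&~F2 -> 1
  row 12 [1100]: F1=1 F2=0 -> F1&~F2 -> 1
  row 13 [1101]: F1=1 F2=1 -> F1&~F2 -> 0
  row 14 [1110]: F1=1 F2=1 -> F1&~F2 -> 0
  row 15 [1111]: F1=1 F2=0 -> F1&~F2 -> 1
Full result column, 4 rows per line (u,v fixed per line; w,z runs 00..11 left to right):
  rows 0-3 [u,v=00]: 0011  = hex 3
  rows 4-7 [u,v=01]: 1001  = hex 9
  rows 8-11 [u,v=10]: 0011  = hex 3
  rows 12-15 [u,v=11]: 1001  = hex 9
Counterexample vector (row 0 .. row 15) = 0011100100111001
Output column grouped in 4s = 0011 1001 0011 1001 = 0x3939
Convert to decimal digit by digit (value = value*16 + digit):
  3 -> 3
  3*16 + 9 = 57
  57*16 + 3 = 915
  915*16 + 9 = 14649
Decimal = 14649

14649


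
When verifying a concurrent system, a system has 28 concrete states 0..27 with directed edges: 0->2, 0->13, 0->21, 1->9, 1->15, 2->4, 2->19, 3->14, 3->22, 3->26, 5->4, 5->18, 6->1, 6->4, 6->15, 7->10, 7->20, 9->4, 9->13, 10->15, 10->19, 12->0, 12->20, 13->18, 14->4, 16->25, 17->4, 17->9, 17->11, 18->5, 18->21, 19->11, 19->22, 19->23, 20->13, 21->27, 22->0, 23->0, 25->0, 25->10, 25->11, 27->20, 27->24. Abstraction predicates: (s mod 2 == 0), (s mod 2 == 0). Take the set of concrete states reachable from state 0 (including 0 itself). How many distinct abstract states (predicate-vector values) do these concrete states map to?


BFS from 0:
Concrete reachable: {0, 2, 4, 5, 11, 13, 18, 19, 20, 21, 22, 23, 24, 27}
Abstract via predicates (s mod 2 == 0), (s mod 2 == 0):
  (0,0) <- {5, 11, 13, 19, 21, 23, 27}
  (1,1) <- {0, 2, 4, 18, 20, 22, 24}
Distinct abstract states = 2

2


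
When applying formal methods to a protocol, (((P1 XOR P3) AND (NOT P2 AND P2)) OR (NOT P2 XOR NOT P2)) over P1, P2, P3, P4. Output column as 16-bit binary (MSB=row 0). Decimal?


Formula: (((P1 XOR P3) AND (NOT P2 AND P2)) OR (NOT P2 XOR NOT P2)) over P1, P2, P3, P4 (16 rows)
Evaluate each row (bits = P1,P2,P3,P4, MSB first):
  row 0 [0000]: (((0 XOR 0) AND (NOT 0 AND 0)) OR (NOT 0 XOR NOT 0)) -> 0
  row 1 [0001]: (((0 XOR 0) AND (NOT 0 AND 0)) OR (NOT 0 XOR NOT 0)) -> 0
  row 2 [0010]: (((0 XOR 1) AND (NOT 0 AND 0)) OR (NOT 0 XOR NOT 0)) -> 0
  row 3 [0011]: (((0 XOR 1) AND (NOT 0 AND 0)) OR (NOT 0 XOR NOT 0)) -> 0
  row 4 [0100]: (((0 XOR 0) AND (NOT 1 AND 1)) OR (NOT 1 XOR NOT 1)) -> 0
  row 5 [0101]: (((0 XOR 0) AND (NOT 1 AND 1)) OR (NOT 1 XOR NOT 1)) -> 0
  row 6 [0110]: (((0 XOR 1) AND (NOT 1 AND 1)) OR (NOT 1 XOR NOT 1)) -> 0
  row 7 [0111]: (((0 XOR 1) AND (NOT 1 AND 1)) OR (NOT 1 XOR NOT 1)) -> 0
  row 8 [1000]: (((1 XOR 0) AND (NOT 0 AND 0)) OR (NOT 0 XOR NOT 0)) -> 0
  row 9 [1001]: (((1 XOR 0) AND (NOT 0 AND 0)) OR (NOT 0 XOR NOT 0)) -> 0
  row 10 [1010]: (((1 XOR 1) AND (NOT 0 AND 0)) OR (NOT 0 XOR NOT 0)) -> 0
  row 11 [1011]: (((1 XOR 1) AND (NOT 0 AND 0)) OR (NOT 0 XOR NOT 0)) -> 0
  row 12 [1100]: (((1 XOR 0) AND (NOT 1 AND 1)) OR (NOT 1 XOR NOT 1)) -> 0
  row 13 [1101]: (((1 XOR 0) AND (NOT 1 AND 1)) OR (NOT 1 XOR NOT 1)) -> 0
  row 14 [1110]: (((1 XOR 1) AND (NOT 1 AND 1)) OR (NOT 1 XOR NOT 1)) -> 0
  row 15 [1111]: (((1 XOR 1) AND (NOT 1 AND 1)) OR (NOT 1 XOR NOT 1)) -> 0
Full result column, 4 rows per line (P1,P2 fixed per line; P3,P4 runs 00..11 left to right):
  rows 0-3 [P1,P2=00]: 0000  = hex 0
  rows 4-7 [P1,P2=01]: 0000  = hex 0
  rows 8-11 [P1,P2=10]: 0000  = hex 0
  rows 12-15 [P1,P2=11]: 0000  = hex 0
Output column (row 0 .. row 15) = 0000000000000000
Output column grouped in 4s = 0000 0000 0000 0000 = 0x0000
Convert to decimal digit by digit (value = value*16 + digit):
  0 -> 0
  0*16 + 0 = 0
  0*16 + 0 = 0
  0*16 + 0 = 0
Decimal = 0

0


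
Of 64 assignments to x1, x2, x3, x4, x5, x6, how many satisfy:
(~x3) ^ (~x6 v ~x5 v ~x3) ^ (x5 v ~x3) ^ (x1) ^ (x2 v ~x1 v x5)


CNF with 5 clauses over 6 vars (64 assignments).
An assignment satisfies CNF iff every clause has >=1 true literal.
Check each row (bits = x1,x2,x3,x4,x5,x6; clause T/F shown):
  row 0 [000000]: clauses=TTTFT -> 0
  row 1 [000001]: clauses=TTTFT -> 0
  row 2 [000010]: clauses=TTTFT -> 0
  row 3 [000011]: clauses=TTTFT -> 0
  row 4 [000100]: clauses=TTTFT -> 0
  (every remaining row is evaluated the same way; all 64 results are listed next)
Full result column, 8 rows per line (x1,x2,x3 fixed per line; x4,x5,x6 runs 000..111 left to right):
  rows 0-7 [x1,x2,x3=000]: 00000000  (ones: 0)
  rows 8-15 [x1,x2,x3=001]: 00000000  (ones: 0)
  rows 16-23 [x1,x2,x3=010]: 00000000  (ones: 0)
  rows 24-31 [x1,x2,x3=011]: 00000000  (ones: 0)
  rows 32-39 [x1,x2,x3=100]: 00110011  (ones: 4)
  rows 40-47 [x1,x2,x3=101]: 00000000  (ones: 0)
  rows 48-55 [x1,x2,x3=110]: 11111111  (ones: 8)
  rows 56-63 [x1,x2,x3=111]: 00000000  (ones: 0)
Satisfying assignments = 0+0+0+0+4+0+8+0 = 12

12


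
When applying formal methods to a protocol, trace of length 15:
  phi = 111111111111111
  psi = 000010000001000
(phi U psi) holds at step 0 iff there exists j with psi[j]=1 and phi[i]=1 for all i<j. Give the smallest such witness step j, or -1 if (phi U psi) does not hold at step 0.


(phi U psi) at 0: need smallest j with psi[j]=1 and phi[i]=1 for all i in [0,j).
Scan from step 0:
  step 0: phi=1, psi=0 -> continue
  step 1: phi=1, psi=0 -> continue
  step 2: phi=1, psi=0 -> continue
  step 3: phi=1, psi=0 -> continue
  step 4: psi=1 and phi held for [0,4) -> witness found
Witness step = 4

4


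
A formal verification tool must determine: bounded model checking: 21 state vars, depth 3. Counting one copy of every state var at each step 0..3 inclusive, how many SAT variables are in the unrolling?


BMC unrolls to depth k, creating one copy of each state var for steps 0..k.
Step count = 3 + 1 = 4 (steps 0 through 3)
Vars per step = 21
Total = 21 * 4 = 84

84


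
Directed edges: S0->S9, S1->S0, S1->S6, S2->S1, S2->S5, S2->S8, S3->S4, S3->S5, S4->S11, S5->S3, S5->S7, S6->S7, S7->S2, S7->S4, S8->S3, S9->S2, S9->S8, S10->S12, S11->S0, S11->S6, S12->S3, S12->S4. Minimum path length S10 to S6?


BFS layer-by-layer from S10:
  dist 0: {S10}
  dist 1: {S12}
  dist 2: {S3, S4}
  dist 3: {S5, S11}
  dist 4: {S0, S6, S7}
  -> S6 reached at distance 4
Shortest path length = 4

4


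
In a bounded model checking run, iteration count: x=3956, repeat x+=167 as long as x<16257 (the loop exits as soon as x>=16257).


Step 1: x goes from 3956 toward 16257 by 167; the body runs while x<16257, so iterations = ceil((bound-start)/step)
Step 2: Distance=12301
Step 3: ceil(12301/167)=74

74


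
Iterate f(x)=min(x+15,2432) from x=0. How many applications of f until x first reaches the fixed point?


Step 1: x=0, cap=2432, increment=15
Step 2: x grows by 15 each step until capped at 2432; fixed point is x=2432
Step 3: iterations = ceil(2432/15) = 163

163


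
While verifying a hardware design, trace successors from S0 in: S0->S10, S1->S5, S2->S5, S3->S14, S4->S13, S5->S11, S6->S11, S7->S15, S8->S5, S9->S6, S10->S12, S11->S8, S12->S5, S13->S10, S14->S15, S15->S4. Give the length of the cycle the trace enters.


Trace from S0 until a state repeats:
  S0 -> S10 -> S12 -> S5 -> S11 -> S8 -> S5
S5 first seen at step 3, revisited at step 6.
Cycle length = 6 - 3 = 3

3


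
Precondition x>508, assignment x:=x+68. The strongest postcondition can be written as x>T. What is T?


Formula: sp(P, x:=E) = exists old_x. (x = E[old_x/x]) AND P[old_x/x] (old_x is the value of x before the assignment; eliminate old_x by solving x = E[old_x/x] for old_x)
Step 1: Precondition P: x>508, i.e. old_x > 508
Step 2: Assignment gives x = old_x + 68, so old_x = x - 68
Step 3: Substitute into P: x - 68 > 508
Step 4: Simplify: x > 508+68 = 576

576


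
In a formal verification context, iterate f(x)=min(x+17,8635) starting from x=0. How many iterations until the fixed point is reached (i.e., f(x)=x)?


Step 1: x=0, cap=8635, increment=17
Step 2: x grows by 17 each step until capped at 8635; fixed point is x=8635
Step 3: iterations = ceil(8635/17) = 508

508


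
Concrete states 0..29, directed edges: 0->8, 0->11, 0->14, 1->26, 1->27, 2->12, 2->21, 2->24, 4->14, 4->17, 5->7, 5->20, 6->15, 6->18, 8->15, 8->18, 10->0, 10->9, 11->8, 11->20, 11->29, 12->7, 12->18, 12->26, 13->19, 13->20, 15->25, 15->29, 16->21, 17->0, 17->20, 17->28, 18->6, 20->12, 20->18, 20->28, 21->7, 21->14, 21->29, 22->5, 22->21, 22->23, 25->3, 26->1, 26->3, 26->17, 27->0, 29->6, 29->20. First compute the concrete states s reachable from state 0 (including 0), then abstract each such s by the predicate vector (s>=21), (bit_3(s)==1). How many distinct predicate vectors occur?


BFS from 0:
Concrete reachable: {0, 1, 3, 6, 7, 8, 11, 12, 14, 15, 17, 18, 20, 25, 26, 27, 28, 29}
Abstract via predicates (s>=21), (bit_3(s)==1):
  (0,0) <- {0, 1, 3, 6, 7, 17, 18, 20}
  (0,1) <- {8, 11, 12, 14, 15}
  (1,1) <- {25, 26, 27, 28, 29}
Distinct abstract states = 3

3


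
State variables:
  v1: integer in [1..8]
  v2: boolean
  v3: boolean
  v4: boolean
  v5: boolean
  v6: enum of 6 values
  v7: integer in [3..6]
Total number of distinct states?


State space = product of domain sizes of all variables.
Domain sizes:
  v1 (integer in [1..8]): 8
  v2 (boolean): 2
  v3 (boolean): 2
  v4 (boolean): 2
  v5 (boolean): 2
  v6 (enum of 6 values): 6
  v7 (integer in [3..6]): 4
Product = 8 * 2 * 2 * 2 * 2 * 6 * 4 = 3072

3072


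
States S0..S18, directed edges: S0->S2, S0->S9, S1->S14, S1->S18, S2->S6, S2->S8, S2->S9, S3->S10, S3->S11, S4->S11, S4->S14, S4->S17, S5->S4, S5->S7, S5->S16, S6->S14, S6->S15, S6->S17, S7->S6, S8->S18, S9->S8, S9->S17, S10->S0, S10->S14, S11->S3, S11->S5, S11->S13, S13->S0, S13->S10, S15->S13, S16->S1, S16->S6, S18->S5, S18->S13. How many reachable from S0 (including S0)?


BFS from S0:
  layer 0: {S0}
  layer 1: {S2, S9}
  layer 2: {S6, S8, S17}
  layer 3: {S14, S15, S18}
  layer 4: {S5, S13}
  layer 5: {S4, S7, S10, S16}
  layer 6: {S1, S11}
  layer 7: {S3}
Reachable set: {S0, S1, S2, S3, S4, S5, S6, S7, S8, S9, S10, S11, S13, S14, S15, S16, S17, S18}
Count = 18

18


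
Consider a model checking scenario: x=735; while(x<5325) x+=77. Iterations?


Step 1: x goes from 735 toward 5325 by 77; the body runs while x<5325, so iterations = ceil((bound-start)/step)
Step 2: Distance=4590
Step 3: ceil(4590/77)=60

60


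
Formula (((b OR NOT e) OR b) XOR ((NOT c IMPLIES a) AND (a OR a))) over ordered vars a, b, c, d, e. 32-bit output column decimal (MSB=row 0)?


Formula: (((b OR NOT e) OR b) XOR ((NOT c IMPLIES a) AND (a OR a))) over a, b, c, d, e (32 rows)
Evaluate each row (bits = a,b,c,d,e, MSB first):
  row 0 [00000]: (((0 OR NOT 0) OR 0) XOR ((NOT 0 IMPLIES 0) AND (0 OR 0))) -> 1
  row 1 [00001]: (((0 OR NOT 1) OR 0) XOR ((NOT 0 IMPLIES 0) AND (0 OR 0))) -> 0
  row 2 [00010]: (((0 OR NOT 0) OR 0) XOR ((NOT 0 IMPLIES 0) AND (0 OR 0))) -> 1
  row 3 [00011]: (((0 OR NOT 1) OR 0) XOR ((NOT 0 IMPLIES 0) AND (0 OR 0))) -> 0
  row 4 [00100]: (((0 OR NOT 0) OR 0) XOR ((NOT 1 IMPLIES 0) AND (0 OR 0))) -> 1
  row 5 [00101]: (((0 OR NOT 1) OR 0) XOR ((NOT 1 IMPLIES 0) AND (0 OR 0))) -> 0
  row 6 [00110]: (((0 OR NOT 0) OR 0) XOR ((NOT 1 IMPLIES 0) AND (0 OR 0))) -> 1
  row 7 [00111]: (((0 OR NOT 1) OR 0) XOR ((NOT 1 IMPLIES 0) AND (0 OR 0))) -> 0
  row 8 [01000]: (((1 OR NOT 0) OR 1) XOR ((NOT 0 IMPLIES 0) AND (0 OR 0))) -> 1
  row 9 [01001]: (((1 OR NOT 1) OR 1) XOR ((NOT 0 IMPLIES 0) AND (0 OR 0))) -> 1
  row 10 [01010]: (((1 OR NOT 0) OR 1) XOR ((NOT 0 IMPLIES 0) AND (0 OR 0))) -> 1
  row 11 [01011]: (((1 OR NOT 1) OR 1) XOR ((NOT 0 IMPLIES 0) AND (0 OR 0))) -> 1
  row 12 [01100]: (((1 OR NOT 0) OR 1) XOR ((NOT 1 IMPLIES 0) AND (0 OR 0))) -> 1
  row 13 [01101]: (((1 OR NOT 1) OR 1) XOR ((NOT 1 IMPLIES 0) AND (0 OR 0))) -> 1
  row 14 [01110]: (((1 OR NOT 0) OR 1) XOR ((NOT 1 IMPLIES 0) AND (0 OR 0))) -> 1
  row 15 [01111]: (((1 OR NOT 1) OR 1) XOR ((NOT 1 IMPLIES 0) AND (0 OR 0))) -> 1
  row 16 [10000]: (((0 OR NOT 0) OR 0) XOR ((NOT 0 IMPLIES 1) AND (1 OR 1))) -> 0
  row 17 [10001]: (((0 OR NOT 1) OR 0) XOR ((NOT 0 IMPLIES 1) AND (1 OR 1))) -> 1
  row 18 [10010]: (((0 OR NOT 0) OR 0) XOR ((NOT 0 IMPLIES 1) AND (1 OR 1))) -> 0
  row 19 [10011]: (((0 OR NOT 1) OR 0) XOR ((NOT 0 IMPLIES 1) AND (1 OR 1))) -> 1
  row 20 [10100]: (((0 OR NOT 0) OR 0) XOR ((NOT 1 IMPLIES 1) AND (1 OR 1))) -> 0
  row 21 [10101]: (((0 OR NOT 1) OR 0) XOR ((NOT 1 IMPLIES 1) AND (1 OR 1))) -> 1
  row 22 [10110]: (((0 OR NOT 0) OR 0) XOR ((NOT 1 IMPLIES 1) AND (1 OR 1))) -> 0
  row 23 [10111]: (((0 OR NOT 1) OR 0) XOR ((NOT 1 IMPLIES 1) AND (1 OR 1))) -> 1
  row 24 [11000]: (((1 OR NOT 0) OR 1) XOR ((NOT 0 IMPLIES 1) AND (1 OR 1))) -> 0
  row 25 [11001]: (((1 OR NOT 1) OR 1) XOR ((NOT 0 IMPLIES 1) AND (1 OR 1))) -> 0
  row 26 [11010]: (((1 OR NOT 0) OR 1) XOR ((NOT 0 IMPLIES 1) AND (1 OR 1))) -> 0
  row 27 [11011]: (((1 OR NOT 1) OR 1) XOR ((NOT 0 IMPLIES 1) AND (1 OR 1))) -> 0
  row 28 [11100]: (((1 OR NOT 0) OR 1) XOR ((NOT 1 IMPLIES 1) AND (1 OR 1))) -> 0
  row 29 [11101]: (((1 OR NOT 1) OR 1) XOR ((NOT 1 IMPLIES 1) AND (1 OR 1))) -> 0
  row 30 [11110]: (((1 OR NOT 0) OR 1) XOR ((NOT 1 IMPLIES 1) AND (1 OR 1))) -> 0
  row 31 [11111]: (((1 OR NOT 1) OR 1) XOR ((NOT 1 IMPLIES 1) AND (1 OR 1))) -> 0
Full result column, 4 rows per line (a,b,c fixed per line; d,e runs 00..11 left to right):
  rows 0-3 [a,b,c=000]: 1010  = hex A
  rows 4-7 [a,b,c=001]: 1010  = hex A
  rows 8-11 [a,b,c=010]: 1111  = hex F
  rows 12-15 [a,b,c=011]: 1111  = hex F
  rows 16-19 [a,b,c=100]: 0101  = hex 5
  rows 20-23 [a,b,c=101]: 0101  = hex 5
  rows 24-27 [a,b,c=110]: 0000  = hex 0
  rows 28-31 [a,b,c=111]: 0000  = hex 0
Output column (row 0 .. row 31) = 10101010111111110101010100000000
Output column grouped in 4s = 1010 1010 1111 1111 0101 0101 0000 0000 = 0xAAFF5500
Convert to decimal digit by digit (value = value*16 + digit):
  A -> 10
  10*16 + 10 (A) = 170
  170*16 + 15 (F) = 2735
  2735*16 + 15 (F) = 43775
  43775*16 + 5 = 700405
  700405*16 + 5 = 11206485
  11206485*16 + 0 = 179303760
  179303760*16 + 0 = 2868860160
Decimal = 2868860160

2868860160


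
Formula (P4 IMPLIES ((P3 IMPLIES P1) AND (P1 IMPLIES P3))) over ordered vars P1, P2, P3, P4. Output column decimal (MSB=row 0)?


Formula: (P4 IMPLIES ((P3 IMPLIES P1) AND (P1 IMPLIES P3))) over P1, P2, P3, P4 (16 rows)
Evaluate each row (bits = P1,P2,P3,P4, MSB first):
  row 0 [0000]: (0 IMPLIES ((0 IMPLIES 0) AND (0 IMPLIES 0))) -> 1
  row 1 [0001]: (1 IMPLIES ((0 IMPLIES 0) AND (0 IMPLIES 0))) -> 1
  row 2 [0010]: (0 IMPLIES ((1 IMPLIES 0) AND (0 IMPLIES 1))) -> 1
  row 3 [0011]: (1 IMPLIES ((1 IMPLIES 0) AND (0 IMPLIES 1))) -> 0
  row 4 [0100]: (0 IMPLIES ((0 IMPLIES 0) AND (0 IMPLIES 0))) -> 1
  row 5 [0101]: (1 IMPLIES ((0 IMPLIES 0) AND (0 IMPLIES 0))) -> 1
  row 6 [0110]: (0 IMPLIES ((1 IMPLIES 0) AND (0 IMPLIES 1))) -> 1
  row 7 [0111]: (1 IMPLIES ((1 IMPLIES 0) AND (0 IMPLIES 1))) -> 0
  row 8 [1000]: (0 IMPLIES ((0 IMPLIES 1) AND (1 IMPLIES 0))) -> 1
  row 9 [1001]: (1 IMPLIES ((0 IMPLIES 1) AND (1 IMPLIES 0))) -> 0
  row 10 [1010]: (0 IMPLIES ((1 IMPLIES 1) AND (1 IMPLIES 1))) -> 1
  row 11 [1011]: (1 IMPLIES ((1 IMPLIES 1) AND (1 IMPLIES 1))) -> 1
  row 12 [1100]: (0 IMPLIES ((0 IMPLIES 1) AND (1 IMPLIES 0))) -> 1
  row 13 [1101]: (1 IMPLIES ((0 IMPLIES 1) AND (1 IMPLIES 0))) -> 0
  row 14 [1110]: (0 IMPLIES ((1 IMPLIES 1) AND (1 IMPLIES 1))) -> 1
  row 15 [1111]: (1 IMPLIES ((1 IMPLIES 1) AND (1 IMPLIES 1))) -> 1
Full result column, 4 rows per line (P1,P2 fixed per line; P3,P4 runs 00..11 left to right):
  rows 0-3 [P1,P2=00]: 1110  = hex E
  rows 4-7 [P1,P2=01]: 1110  = hex E
  rows 8-11 [P1,P2=10]: 1011  = hex B
  rows 12-15 [P1,P2=11]: 1011  = hex B
Output column (row 0 .. row 15) = 1110111010111011
Output column grouped in 4s = 1110 1110 1011 1011 = 0xEEBB
Convert to decimal digit by digit (value = value*16 + digit):
  E -> 14
  14*16 + 14 (E) = 238
  238*16 + 11 (B) = 3819
  3819*16 + 11 (B) = 61115
Decimal = 61115

61115


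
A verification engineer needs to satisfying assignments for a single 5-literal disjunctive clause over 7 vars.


Step 1: Total=2^7=128
Step 2: Unsat when all 5 false: 2^2=4
Step 3: Sat=128-4=124

124


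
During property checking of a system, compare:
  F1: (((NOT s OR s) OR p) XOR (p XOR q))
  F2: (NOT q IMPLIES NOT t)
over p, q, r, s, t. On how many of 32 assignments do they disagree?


F1 = (((NOT s OR s) OR p) XOR (p XOR q))
F2 = (NOT q IMPLIES NOT t)
Evaluate both on each of 32 rows (bits = p,q,r,s,t):
  row 0 [00000]: F1=1 F2=1 -> 0
  row 1 [00001]: F1=1 F2=0 (differ) -> 1
  row 2 [00010]: F1=1 F2=1 -> 0
  row 3 [00011]: F1=1 F2=0 (differ) -> 1
  row 4 [00100]: F1=1 F2=1 -> 0
  row 5 [00101]: F1=1 F2=0 (differ) -> 1
  row 6 [00110]: F1=1 F2=1 -> 0
  row 7 [00111]: F1=1 F2=0 (differ) -> 1
  row 8 [01000]: F1=0 F2=1 (differ) -> 1
  row 9 [01001]: F1=0 F2=1 (differ) -> 1
  row 10 [01010]: F1=0 F2=1 (differ) -> 1
  row 11 [01011]: F1=0 F2=1 (differ) -> 1
  row 12 [01100]: F1=0 F2=1 (differ) -> 1
  row 13 [01101]: F1=0 F2=1 (differ) -> 1
  row 14 [01110]: F1=0 F2=1 (differ) -> 1
  row 15 [01111]: F1=0 F2=1 (differ) -> 1
  row 16 [10000]: F1=0 F2=1 (differ) -> 1
  row 17 [10001]: F1=0 F2=0 -> 0
  row 18 [10010]: F1=0 F2=1 (differ) -> 1
  row 19 [10011]: F1=0 F2=0 -> 0
  row 20 [10100]: F1=0 F2=1 (differ) -> 1
  row 21 [10101]: F1=0 F2=0 -> 0
  row 22 [10110]: F1=0 F2=1 (differ) -> 1
  row 23 [10111]: F1=0 F2=0 -> 0
  row 24 [11000]: F1=1 F2=1 -> 0
  row 25 [11001]: F1=1 F2=1 -> 0
  row 26 [11010]: F1=1 F2=1 -> 0
  row 27 [11011]: F1=1 F2=1 -> 0
  row 28 [11100]: F1=1 F2=1 -> 0
  row 29 [11101]: F1=1 F2=1 -> 0
  row 30 [11110]: F1=1 F2=1 -> 0
  row 31 [11111]: F1=1 F2=1 -> 0
Full result column, 8 rows per line (p,q fixed per line; r,s,t runs 000..111 left to right):
  rows 0-7 [p,q=00]: 01010101  (ones: 4)
  rows 8-15 [p,q=01]: 11111111  (ones: 8)
  rows 16-23 [p,q=10]: 10101010  (ones: 4)
  rows 24-31 [p,q=11]: 00000000  (ones: 0)
Disagreements = 4+8+4+0 = 16

16


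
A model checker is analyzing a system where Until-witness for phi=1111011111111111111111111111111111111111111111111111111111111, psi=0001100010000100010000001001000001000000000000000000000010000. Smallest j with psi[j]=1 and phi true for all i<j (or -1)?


(phi U psi) at 0: need smallest j with psi[j]=1 and phi[i]=1 for all i in [0,j).
Scan from step 0:
  step 0: phi=1, psi=0 -> continue
  step 1: phi=1, psi=0 -> continue
  step 2: phi=1, psi=0 -> continue
  step 3: psi=1 and phi held for [0,3) -> witness found
Witness step = 3

3


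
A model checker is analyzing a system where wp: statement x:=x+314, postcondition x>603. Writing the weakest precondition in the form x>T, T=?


Formula: wp(x:=E, P) = P[E/x] (substitute E for x in postcondition)
Step 1: Postcondition: x>603
Step 2: Substitute x+314 for x: x+314>603
Step 3: Solve for x: x > 603-314 = 289

289


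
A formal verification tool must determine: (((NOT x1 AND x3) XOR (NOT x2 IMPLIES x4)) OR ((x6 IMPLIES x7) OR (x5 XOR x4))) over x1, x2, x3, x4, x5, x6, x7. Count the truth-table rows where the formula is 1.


Formula: (((NOT x1 AND x3) XOR (NOT x2 IMPLIES x4)) OR ((x6 IMPLIES x7) OR (x5 XOR x4))) over 7 vars (128 rows)
Evaluate each row (x1, x2, x3, x4, x5, x6, x7 as bits, MSB first):
  row 0 [0000000]: (((NOT 0 AND 0) XOR (NOT 0 IMPLIES 0)) OR ((0 IMPLIES 0) OR (0 XOR 0))) -> 1
  row 1 [0000001]: (((NOT 0 AND 0) XOR (NOT 0 IMPLIES 0)) OR ((0 IMPLIES 1) OR (0 XOR 0))) -> 1
  row 2 [0000010]: (((NOT 0 AND 0) XOR (NOT 0 IMPLIES 0)) OR ((1 IMPLIES 0) OR (0 XOR 0))) -> 0
  row 3 [0000011]: (((NOT 0 AND 0) XOR (NOT 0 IMPLIES 0)) OR ((1 IMPLIES 1) OR (0 XOR 0))) -> 1
  row 4 [0000100]: (((NOT 0 AND 0) XOR (NOT 0 IMPLIES 0)) OR ((0 IMPLIES 0) OR (1 XOR 0))) -> 1
  (every remaining row is evaluated the same way; all 128 results are listed next)
Full result column, 8 rows per line (x1,x2,x3,x4 fixed per line; x5,x6,x7 runs 000..111 left to right):
  rows 0-7 [x1,x2,x3,x4=0000]: 11011111  (ones: 7)
  rows 8-15 [x1,x2,x3,x4=0001]: 11111111  (ones: 8)
  rows 16-23 [x1,x2,x3,x4=0010]: 11111111  (ones: 8)
  rows 24-31 [x1,x2,x3,x4=0011]: 11111101  (ones: 7)
  rows 32-39 [x1,x2,x3,x4=0100]: 11111111  (ones: 8)
  rows 40-47 [x1,x2,x3,x4=0101]: 11111111  (ones: 8)
  rows 48-55 [x1,x2,x3,x4=0110]: 11011111  (ones: 7)
  rows 56-63 [x1,x2,x3,x4=0111]: 11111101  (ones: 7)
  rows 64-71 [x1,x2,x3,x4=1000]: 11011111  (ones: 7)
  rows 72-79 [x1,x2,x3,x4=1001]: 11111111  (ones: 8)
  rows 80-87 [x1,x2,x3,x4=1010]: 11011111  (ones: 7)
  rows 88-95 [x1,x2,x3,x4=1011]: 11111111  (ones: 8)
  rows 96-103 [x1,x2,x3,x4=1100]: 11111111  (ones: 8)
  rows 104-111 [x1,x2,x3,x4=1101]: 11111111  (ones: 8)
  rows 112-119 [x1,x2,x3,x4=1110]: 11111111  (ones: 8)
  rows 120-127 [x1,x2,x3,x4=1111]: 11111111  (ones: 8)
Count of 1-rows = 7+8+8+7+8+8+7+7+7+8+7+8+8+8+8+8 = 122

122


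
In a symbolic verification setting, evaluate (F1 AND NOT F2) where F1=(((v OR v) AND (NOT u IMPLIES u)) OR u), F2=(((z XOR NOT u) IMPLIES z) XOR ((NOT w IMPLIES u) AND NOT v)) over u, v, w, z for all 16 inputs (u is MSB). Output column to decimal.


F1 = (((v OR v) AND (NOT u IMPLIES u)) OR u)
F2 = (((z XOR NOT u) IMPLIES z) XOR ((NOT w IMPLIES u) AND NOT v))
Counterexample to F1=>F2 is where F1=1 and F2=0.
Evaluate each row (bits = u,v,w,z, MSB first):
  row 0 [0000]: F1=0 F2=0 -> F1&~F2 -> 0
  row 1 [0001]: F1=0 F2=1 -> F1&~F2 -> 0
  row 2 [0010]: F1=0 F2=1 -> F1&~F2 -> 0
  row 3 [0011]: F1=0 F2=0 -> F1&~F2 -> 0
  row 4 [0100]: F1=0 F2=0 -> F1&~F2 -> 0
  row 5 [0101]: F1=0 F2=1 -> F1&~F2 -> 0
  row 6 [0110]: F1=0 F2=0 -> F1&~F2 -> 0
  row 7 [0111]: F1=0 F2=1 -> F1&~F2 -> 0
  row 8 [1000]: F1=1 F2=0 -> F1&~F2 -> 1
  row 9 [1001]: F1=1 F2=0 -> F1&~F2 -> 1
  row 10 [1010]: F1=1 F2=0 -> F1&~F2 -> 1
  row 11 [1011]: F1=1 F2=0 -> F1&~F2 -> 1
  row 12 [1100]: F1=1 F2=1 -> F1&~F2 -> 0
  row 13 [1101]: F1=1 F2=1 -> F1&~F2 -> 0
  row 14 [1110]: F1=1 F2=1 -> F1&~F2 -> 0
  row 15 [1111]: F1=1 F2=1 -> F1&~F2 -> 0
Full result column, 4 rows per line (u,v fixed per line; w,z runs 00..11 left to right):
  rows 0-3 [u,v=00]: 0000  = hex 0
  rows 4-7 [u,v=01]: 0000  = hex 0
  rows 8-11 [u,v=10]: 1111  = hex F
  rows 12-15 [u,v=11]: 0000  = hex 0
Counterexample vector (row 0 .. row 15) = 0000000011110000
Output column grouped in 4s = 0000 0000 1111 0000 = 0x00F0
Convert to decimal digit by digit (value = value*16 + digit):
  0 -> 0
  0*16 + 0 = 0
  0*16 + 15 (F) = 15
  15*16 + 0 = 240
Decimal = 240

240


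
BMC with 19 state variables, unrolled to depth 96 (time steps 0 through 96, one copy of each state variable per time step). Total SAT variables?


BMC unrolls to depth k, creating one copy of each state var for steps 0..k.
Step count = 96 + 1 = 97 (steps 0 through 96)
Vars per step = 19
Total = 19 * 97 = 1843

1843


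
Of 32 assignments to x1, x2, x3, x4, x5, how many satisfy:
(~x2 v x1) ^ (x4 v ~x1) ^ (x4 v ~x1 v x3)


CNF with 3 clauses over 5 vars (32 assignments).
An assignment satisfies CNF iff every clause has >=1 true literal.
Check each row (bits = x1,x2,x3,x4,x5; clause T/F shown):
  row 0 [00000]: clauses=TTT -> 1
  row 1 [00001]: clauses=TTT -> 1
  row 2 [00010]: clauses=TTT -> 1
  row 3 [00011]: clauses=TTT -> 1
  row 4 [00100]: clauses=TTT -> 1
  row 5 [00101]: clauses=TTT -> 1
  row 6 [00110]: clauses=TTT -> 1
  row 7 [00111]: clauses=TTT -> 1
  row 8 [01000]: clauses=FTT -> 0
  row 9 [01001]: clauses=FTT -> 0
  row 10 [01010]: clauses=FTT -> 0
  row 11 [01011]: clauses=FTT -> 0
  row 12 [01100]: clauses=FTT -> 0
  row 13 [01101]: clauses=FTT -> 0
  row 14 [01110]: clauses=FTT -> 0
  row 15 [01111]: clauses=FTT -> 0
  row 16 [10000]: clauses=TFF -> 0
  row 17 [10001]: clauses=TFF -> 0
  row 18 [10010]: clauses=TTT -> 1
  row 19 [10011]: clauses=TTT -> 1
  row 20 [10100]: clauses=TFT -> 0
  row 21 [10101]: clauses=TFT -> 0
  row 22 [10110]: clauses=TTT -> 1
  row 23 [10111]: clauses=TTT -> 1
  row 24 [11000]: clauses=TFF -> 0
  row 25 [11001]: clauses=TFF -> 0
  row 26 [11010]: clauses=TTT -> 1
  row 27 [11011]: clauses=TTT -> 1
  row 28 [11100]: clauses=TFT -> 0
  row 29 [11101]: clauses=TFT -> 0
  row 30 [11110]: clauses=TTT -> 1
  row 31 [11111]: clauses=TTT -> 1
Full result column, 8 rows per line (x1,x2 fixed per line; x3,x4,x5 runs 000..111 left to right):
  rows 0-7 [x1,x2=00]: 11111111  (ones: 8)
  rows 8-15 [x1,x2=01]: 00000000  (ones: 0)
  rows 16-23 [x1,x2=10]: 00110011  (ones: 4)
  rows 24-31 [x1,x2=11]: 00110011  (ones: 4)
Satisfying assignments = 8+0+4+4 = 16

16


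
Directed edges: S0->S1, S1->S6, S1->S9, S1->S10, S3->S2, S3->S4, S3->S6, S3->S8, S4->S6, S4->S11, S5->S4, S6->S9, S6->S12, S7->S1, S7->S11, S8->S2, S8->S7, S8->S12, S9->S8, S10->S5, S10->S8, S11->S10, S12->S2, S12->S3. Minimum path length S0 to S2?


BFS layer-by-layer from S0:
  dist 0: {S0}
  dist 1: {S1}
  dist 2: {S6, S9, S10}
  dist 3: {S5, S8, S12}
  dist 4: {S2, S3, S4, S7}
  -> S2 reached at distance 4
Shortest path length = 4

4


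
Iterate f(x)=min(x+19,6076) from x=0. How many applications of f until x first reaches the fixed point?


Step 1: x=0, cap=6076, increment=19
Step 2: x grows by 19 each step until capped at 6076; fixed point is x=6076
Step 3: iterations = ceil(6076/19) = 320

320


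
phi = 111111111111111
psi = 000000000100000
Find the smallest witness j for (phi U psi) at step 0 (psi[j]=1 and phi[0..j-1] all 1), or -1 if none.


(phi U psi) at 0: need smallest j with psi[j]=1 and phi[i]=1 for all i in [0,j).
Scan from step 0:
  step 0: phi=1, psi=0 -> continue
  step 1: phi=1, psi=0 -> continue
  step 2: phi=1, psi=0 -> continue
  step 3: phi=1, psi=0 -> continue
  step 9: psi=1 and phi held for [0,9) -> witness found
Witness step = 9

9


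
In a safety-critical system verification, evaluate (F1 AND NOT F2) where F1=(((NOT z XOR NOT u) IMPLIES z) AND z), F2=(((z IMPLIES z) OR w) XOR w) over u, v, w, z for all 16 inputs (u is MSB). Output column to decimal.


F1 = (((NOT z XOR NOT u) IMPLIES z) AND z)
F2 = (((z IMPLIES z) OR w) XOR w)
Counterexample to F1=>F2 is where F1=1 and F2=0.
Evaluate each row (bits = u,v,w,z, MSB first):
  row 0 [0000]: F1=0 F2=1 -> F1&~F2 -> 0
  row 1 [0001]: F1=1 F2=1 -> F1&~F2 -> 0
  row 2 [0010]: F1=0 F2=0 -> F1&~F2 -> 0
  row 3 [0011]: F1=1 F2=0 -> F1&~F2 -> 1
  row 4 [0100]: F1=0 F2=1 -> F1&~F2 -> 0
  row 5 [0101]: F1=1 F2=1 -> F1&~F2 -> 0
  row 6 [0110]: F1=0 F2=0 -> F1&~F2 -> 0
  row 7 [0111]: F1=1 F2=0 -> F1&~F2 -> 1
  row 8 [1000]: F1=0 F2=1 -> F1&~F2 -> 0
  row 9 [1001]: F1=1 F2=1 -> F1&~F2 -> 0
  row 10 [1010]: F1=0 F2=0 -> F1&~F2 -> 0
  row 11 [1011]: F1=1 F2=0 -> F1&~F2 -> 1
  row 12 [1100]: F1=0 F2=1 -> F1&~F2 -> 0
  row 13 [1101]: F1=1 F2=1 -> F1&~F2 -> 0
  row 14 [1110]: F1=0 F2=0 -> F1&~F2 -> 0
  row 15 [1111]: F1=1 F2=0 -> F1&~F2 -> 1
Full result column, 4 rows per line (u,v fixed per line; w,z runs 00..11 left to right):
  rows 0-3 [u,v=00]: 0001  = hex 1
  rows 4-7 [u,v=01]: 0001  = hex 1
  rows 8-11 [u,v=10]: 0001  = hex 1
  rows 12-15 [u,v=11]: 0001  = hex 1
Counterexample vector (row 0 .. row 15) = 0001000100010001
Output column grouped in 4s = 0001 0001 0001 0001 = 0x1111
Convert to decimal digit by digit (value = value*16 + digit):
  1 -> 1
  1*16 + 1 = 17
  17*16 + 1 = 273
  273*16 + 1 = 4369
Decimal = 4369

4369


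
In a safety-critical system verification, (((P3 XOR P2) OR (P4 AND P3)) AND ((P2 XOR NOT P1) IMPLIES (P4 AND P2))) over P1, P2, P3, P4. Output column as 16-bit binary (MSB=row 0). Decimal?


Formula: (((P3 XOR P2) OR (P4 AND P3)) AND ((P2 XOR NOT P1) IMPLIES (P4 AND P2))) over P1, P2, P3, P4 (16 rows)
Evaluate each row (bits = P1,P2,P3,P4, MSB first):
  row 0 [0000]: (((0 XOR 0) OR (0 AND 0)) AND ((0 XOR NOT 0) IMPLIES (0 AND 0))) -> 0
  row 1 [0001]: (((0 XOR 0) OR (1 AND 0)) AND ((0 XOR NOT 0) IMPLIES (1 AND 0))) -> 0
  row 2 [0010]: (((1 XOR 0) OR (0 AND 1)) AND ((0 XOR NOT 0) IMPLIES (0 AND 0))) -> 0
  row 3 [0011]: (((1 XOR 0) OR (1 AND 1)) AND ((0 XOR NOT 0) IMPLIES (1 AND 0))) -> 0
  row 4 [0100]: (((0 XOR 1) OR (0 AND 0)) AND ((1 XOR NOT 0) IMPLIES (0 AND 1))) -> 1
  row 5 [0101]: (((0 XOR 1) OR (1 AND 0)) AND ((1 XOR NOT 0) IMPLIES (1 AND 1))) -> 1
  row 6 [0110]: (((1 XOR 1) OR (0 AND 1)) AND ((1 XOR NOT 0) IMPLIES (0 AND 1))) -> 0
  row 7 [0111]: (((1 XOR 1) OR (1 AND 1)) AND ((1 XOR NOT 0) IMPLIES (1 AND 1))) -> 1
  row 8 [1000]: (((0 XOR 0) OR (0 AND 0)) AND ((0 XOR NOT 1) IMPLIES (0 AND 0))) -> 0
  row 9 [1001]: (((0 XOR 0) OR (1 AND 0)) AND ((0 XOR NOT 1) IMPLIES (1 AND 0))) -> 0
  row 10 [1010]: (((1 XOR 0) OR (0 AND 1)) AND ((0 XOR NOT 1) IMPLIES (0 AND 0))) -> 1
  row 11 [1011]: (((1 XOR 0) OR (1 AND 1)) AND ((0 XOR NOT 1) IMPLIES (1 AND 0))) -> 1
  row 12 [1100]: (((0 XOR 1) OR (0 AND 0)) AND ((1 XOR NOT 1) IMPLIES (0 AND 1))) -> 0
  row 13 [1101]: (((0 XOR 1) OR (1 AND 0)) AND ((1 XOR NOT 1) IMPLIES (1 AND 1))) -> 1
  row 14 [1110]: (((1 XOR 1) OR (0 AND 1)) AND ((1 XOR NOT 1) IMPLIES (0 AND 1))) -> 0
  row 15 [1111]: (((1 XOR 1) OR (1 AND 1)) AND ((1 XOR NOT 1) IMPLIES (1 AND 1))) -> 1
Full result column, 4 rows per line (P1,P2 fixed per line; P3,P4 runs 00..11 left to right):
  rows 0-3 [P1,P2=00]: 0000  = hex 0
  rows 4-7 [P1,P2=01]: 1101  = hex D
  rows 8-11 [P1,P2=10]: 0011  = hex 3
  rows 12-15 [P1,P2=11]: 0101  = hex 5
Output column (row 0 .. row 15) = 0000110100110101
Output column grouped in 4s = 0000 1101 0011 0101 = 0x0D35
Convert to decimal digit by digit (value = value*16 + digit):
  0 -> 0
  0*16 + 13 (D) = 13
  13*16 + 3 = 211
  211*16 + 5 = 3381
Decimal = 3381

3381


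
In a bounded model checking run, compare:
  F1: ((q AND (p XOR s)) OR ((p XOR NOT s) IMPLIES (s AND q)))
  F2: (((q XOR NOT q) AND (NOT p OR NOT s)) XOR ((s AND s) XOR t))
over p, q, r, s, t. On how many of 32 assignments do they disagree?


F1 = ((q AND (p XOR s)) OR ((p XOR NOT s) IMPLIES (s AND q)))
F2 = (((q XOR NOT q) AND (NOT p OR NOT s)) XOR ((s AND s) XOR t))
Evaluate both on each of 32 rows (bits = p,q,r,s,t):
  row 0 [00000]: F1=0 F2=1 (differ) -> 1
  row 1 [00001]: F1=0 F2=0 -> 0
  row 2 [00010]: F1=1 F2=0 (differ) -> 1
  row 3 [00011]: F1=1 F2=1 -> 0
  row 4 [00100]: F1=0 F2=1 (differ) -> 1
  row 5 [00101]: F1=0 F2=0 -> 0
  row 6 [00110]: F1=1 F2=0 (differ) -> 1
  row 7 [00111]: F1=1 F2=1 -> 0
  row 8 [01000]: F1=0 F2=1 (differ) -> 1
  row 9 [01001]: F1=0 F2=0 -> 0
  row 10 [01010]: F1=1 F2=0 (differ) -> 1
  row 11 [01011]: F1=1 F2=1 -> 0
  row 12 [01100]: F1=0 F2=1 (differ) -> 1
  row 13 [01101]: F1=0 F2=0 -> 0
  row 14 [01110]: F1=1 F2=0 (differ) -> 1
  row 15 [01111]: F1=1 F2=1 -> 0
  row 16 [10000]: F1=1 F2=1 -> 0
  row 17 [10001]: F1=1 F2=0 (differ) -> 1
  row 18 [10010]: F1=0 F2=1 (differ) -> 1
  row 19 [10011]: F1=0 F2=0 -> 0
  row 20 [10100]: F1=1 F2=1 -> 0
  row 21 [10101]: F1=1 F2=0 (differ) -> 1
  row 22 [10110]: F1=0 F2=1 (differ) -> 1
  row 23 [10111]: F1=0 F2=0 -> 0
  row 24 [11000]: F1=1 F2=1 -> 0
  row 25 [11001]: F1=1 F2=0 (differ) -> 1
  row 26 [11010]: F1=1 F2=1 -> 0
  row 27 [11011]: F1=1 F2=0 (differ) -> 1
  row 28 [11100]: F1=1 F2=1 -> 0
  row 29 [11101]: F1=1 F2=0 (differ) -> 1
  row 30 [11110]: F1=1 F2=1 -> 0
  row 31 [11111]: F1=1 F2=0 (differ) -> 1
Full result column, 8 rows per line (p,q fixed per line; r,s,t runs 000..111 left to right):
  rows 0-7 [p,q=00]: 10101010  (ones: 4)
  rows 8-15 [p,q=01]: 10101010  (ones: 4)
  rows 16-23 [p,q=10]: 01100110  (ones: 4)
  rows 24-31 [p,q=11]: 01010101  (ones: 4)
Disagreements = 4+4+4+4 = 16

16
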